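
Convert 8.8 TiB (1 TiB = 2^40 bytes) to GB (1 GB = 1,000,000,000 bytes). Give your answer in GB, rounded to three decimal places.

9,675.702 GB

8.8 TiB = 8.8 × 2^40 bytes = 9,675,702,324,428.8 bytes
1 GB = 1,000,000,000 bytes
9,675,702,324,428.8 / 1,000,000,000 = 9,675.702 GB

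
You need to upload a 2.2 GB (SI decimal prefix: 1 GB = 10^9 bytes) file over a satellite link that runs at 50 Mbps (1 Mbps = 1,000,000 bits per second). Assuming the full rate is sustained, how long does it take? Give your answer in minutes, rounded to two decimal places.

2.2 GB = 2,200,000,000 bytes = 17,600,000,000 bits
50 Mbps = 50,000,000 bits/s
time = 17,600,000,000 / 50,000,000 = 352.000 s
352.000 s / 60 = 5.87 minutes

5.87 minutes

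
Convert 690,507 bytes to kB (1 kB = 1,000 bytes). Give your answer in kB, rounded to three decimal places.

690.507 kB

690,507 bytes given.
1 kB = 10^3 bytes = 1,000 bytes
690,507 / 1,000 = 690.507 kB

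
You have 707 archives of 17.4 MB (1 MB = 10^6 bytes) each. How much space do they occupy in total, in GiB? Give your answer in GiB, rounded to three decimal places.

Total = 707 × 17.4 MB = 12301.8 MB
= 12301.8 × 1,000,000 bytes = 12,301,800,000 bytes
1 GiB = 1,073,741,824 bytes
12,301,800,000 / 1,073,741,824 = 11.457 GiB

11.457 GiB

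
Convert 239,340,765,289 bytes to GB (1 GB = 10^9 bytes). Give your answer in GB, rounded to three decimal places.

239.341 GB

239,340,765,289 bytes given.
1 GB = 1,000,000,000 bytes
239,340,765,289 / 1,000,000,000 = 239.341 GB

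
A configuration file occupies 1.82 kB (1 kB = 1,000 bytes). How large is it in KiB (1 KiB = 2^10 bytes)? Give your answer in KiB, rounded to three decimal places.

1.777 KiB

1.82 kB × 1,000 bytes/kB = 1,820 bytes
1 KiB = 2^10 bytes = 1,024 bytes
1,820 / 1,024 = 1.777 KiB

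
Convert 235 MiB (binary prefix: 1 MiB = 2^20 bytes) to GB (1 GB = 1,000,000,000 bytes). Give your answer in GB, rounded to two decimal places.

235 MiB = 235 × 2^20 bytes = 246,415,360 bytes
1 GB = 10^9 bytes = 1,000,000,000 bytes
246,415,360 / 1,000,000,000 = 0.25 GB

0.25 GB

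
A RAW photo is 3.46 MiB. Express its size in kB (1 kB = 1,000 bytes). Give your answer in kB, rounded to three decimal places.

3.46 MiB × 1,048,576 bytes/MiB = 3,628,072.96 bytes
1 kB = 1,000 bytes
3,628,072.96 / 1,000 = 3,628.073 kB

3,628.073 kB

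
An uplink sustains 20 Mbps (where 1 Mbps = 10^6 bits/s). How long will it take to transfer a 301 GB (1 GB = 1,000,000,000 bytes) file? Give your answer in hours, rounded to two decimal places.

301 GB = 301,000,000,000 bytes = 2,408,000,000,000 bits
20 Mbps = 20,000,000 bits/s
time = 2,408,000,000,000 / 20,000,000 = 120,400.0000 s
120,400.0000 s / 3600 = 33.44 hours

33.44 hours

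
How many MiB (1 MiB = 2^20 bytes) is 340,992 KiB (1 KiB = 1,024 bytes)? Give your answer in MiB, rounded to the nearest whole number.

333 MiB

340,992 KiB × 1,024 bytes/KiB = 349,175,808 bytes
1 MiB = 2^20 bytes = 1,048,576 bytes
349,175,808 / 1,048,576 = 333 MiB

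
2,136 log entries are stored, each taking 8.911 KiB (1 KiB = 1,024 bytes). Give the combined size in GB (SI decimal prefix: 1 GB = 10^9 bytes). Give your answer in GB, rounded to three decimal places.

Total = 2,136 × 8.911 KiB = 19033.896 KiB
= 19033.896 × 1,024 bytes = 19,490,709.504 bytes
1 GB = 1,000,000,000 bytes
19,490,709.504 / 1,000,000,000 = 0.019 GB

0.019 GB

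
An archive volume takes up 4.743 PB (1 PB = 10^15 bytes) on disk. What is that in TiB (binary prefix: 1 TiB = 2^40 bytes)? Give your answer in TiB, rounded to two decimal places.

4,313.73 TiB

4.743 PB × 1,000,000,000,000,000 bytes/PB = 4,743,000,000,000,000 bytes
1 TiB = 2^40 bytes = 1,099,511,627,776 bytes
4,743,000,000,000,000 / 1,099,511,627,776 = 4,313.73 TiB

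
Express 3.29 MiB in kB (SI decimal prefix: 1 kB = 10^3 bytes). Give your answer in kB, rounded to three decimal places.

3.29 MiB × 1,048,576 bytes/MiB = 3,449,815.04 bytes
1 kB = 1,000 bytes
3,449,815.04 / 1,000 = 3,449.815 kB

3,449.815 kB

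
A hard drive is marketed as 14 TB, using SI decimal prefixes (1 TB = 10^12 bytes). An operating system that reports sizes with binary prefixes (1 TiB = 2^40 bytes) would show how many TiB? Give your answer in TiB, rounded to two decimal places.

14 TB × 1,000,000,000,000 bytes/TB = 14,000,000,000,000 bytes
1 TiB = 2^40 bytes = 1,099,511,627,776 bytes
14,000,000,000,000 / 1,099,511,627,776 = 12.73 TiB

12.73 TiB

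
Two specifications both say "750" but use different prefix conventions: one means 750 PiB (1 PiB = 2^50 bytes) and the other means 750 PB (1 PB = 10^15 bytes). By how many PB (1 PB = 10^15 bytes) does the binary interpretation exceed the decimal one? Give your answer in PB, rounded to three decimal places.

750 PiB = 750 × 1,125,899,906,842,624 = 844,424,930,131,968,000 bytes
750 PB = 750 × 1,000,000,000,000,000 = 750,000,000,000,000,000 bytes
difference = 94,424,930,131,968,000 bytes
94,424,930,131,968,000 / 1,000,000,000,000,000 = 94.425 PB

94.425 PB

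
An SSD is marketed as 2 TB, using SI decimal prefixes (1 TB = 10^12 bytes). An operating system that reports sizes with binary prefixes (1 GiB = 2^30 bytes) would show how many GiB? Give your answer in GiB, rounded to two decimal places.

1,862.65 GiB

2 TB = 2 × 10^12 bytes = 2,000,000,000,000 bytes
1 GiB = 1,073,741,824 bytes
2,000,000,000,000 / 1,073,741,824 = 1,862.65 GiB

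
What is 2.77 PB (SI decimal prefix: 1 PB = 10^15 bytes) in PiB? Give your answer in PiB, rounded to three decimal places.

2.77 PB = 2.77 × 10^15 bytes = 2,770,000,000,000,000 bytes
1 PiB = 1,125,899,906,842,624 bytes
2,770,000,000,000,000 / 1,125,899,906,842,624 = 2.460 PiB

2.460 PiB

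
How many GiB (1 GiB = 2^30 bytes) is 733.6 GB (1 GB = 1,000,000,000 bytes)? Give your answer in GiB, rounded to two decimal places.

683.22 GiB

733.6 GB = 733.6 × 10^9 bytes = 733,600,000,000 bytes
1 GiB = 1,073,741,824 bytes
733,600,000,000 / 1,073,741,824 = 683.22 GiB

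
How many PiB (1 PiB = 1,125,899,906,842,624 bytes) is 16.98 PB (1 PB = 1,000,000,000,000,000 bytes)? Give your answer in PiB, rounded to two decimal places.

16.98 PB × 1,000,000,000,000,000 bytes/PB = 16,980,000,000,000,000 bytes
1 PiB = 1,125,899,906,842,624 bytes
16,980,000,000,000,000 / 1,125,899,906,842,624 = 15.08 PiB

15.08 PiB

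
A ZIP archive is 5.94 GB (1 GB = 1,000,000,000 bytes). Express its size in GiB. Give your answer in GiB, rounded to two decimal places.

5.53 GiB

5.94 GB = 5.94 × 10^9 bytes = 5,940,000,000 bytes
1 GiB = 1,073,741,824 bytes
5,940,000,000 / 1,073,741,824 = 5.53 GiB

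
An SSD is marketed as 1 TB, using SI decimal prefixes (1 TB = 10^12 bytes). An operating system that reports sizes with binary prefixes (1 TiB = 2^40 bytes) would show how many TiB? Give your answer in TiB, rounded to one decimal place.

1 TB × 1,000,000,000,000 bytes/TB = 1,000,000,000,000 bytes
1 TiB = 1,099,511,627,776 bytes
1,000,000,000,000 / 1,099,511,627,776 = 0.9 TiB

0.9 TiB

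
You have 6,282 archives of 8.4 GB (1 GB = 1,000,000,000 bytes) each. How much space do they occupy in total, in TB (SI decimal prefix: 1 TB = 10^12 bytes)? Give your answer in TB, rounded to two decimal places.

Total = 6,282 × 8.4 GB = 52768.8 GB
= 52768.8 × 1,000,000,000 bytes = 52,768,800,000,000 bytes
1 TB = 1,000,000,000,000 bytes
52,768,800,000,000 / 1,000,000,000,000 = 52.77 TB

52.77 TB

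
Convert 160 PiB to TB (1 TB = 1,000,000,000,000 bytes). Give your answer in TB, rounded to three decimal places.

160 PiB × 1,125,899,906,842,624 bytes/PiB = 180,143,985,094,819,840 bytes
1 TB = 10^12 bytes = 1,000,000,000,000 bytes
180,143,985,094,819,840 / 1,000,000,000,000 = 180,143.985 TB

180,143.985 TB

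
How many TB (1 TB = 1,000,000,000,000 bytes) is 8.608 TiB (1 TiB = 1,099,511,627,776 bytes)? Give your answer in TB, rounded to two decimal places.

9.46 TB

8.608 TiB × 1,099,511,627,776 bytes/TiB = 9,464,596,091,895.808 bytes
1 TB = 1,000,000,000,000 bytes
9,464,596,091,895.808 / 1,000,000,000,000 = 9.46 TB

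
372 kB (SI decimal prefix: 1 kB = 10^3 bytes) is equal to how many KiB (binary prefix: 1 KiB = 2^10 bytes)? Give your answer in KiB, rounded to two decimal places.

363.28 KiB

372 kB = 372 × 10^3 bytes = 372,000 bytes
1 KiB = 2^10 bytes = 1,024 bytes
372,000 / 1,024 = 363.28 KiB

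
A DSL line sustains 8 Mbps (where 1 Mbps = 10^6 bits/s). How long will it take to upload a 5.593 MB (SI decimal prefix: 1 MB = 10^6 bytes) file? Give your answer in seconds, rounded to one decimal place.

5.6 seconds

5.593 MB = 5,593,000 bytes = 44,744,000 bits
8 Mbps = 8,000,000 bits/s
time = 44,744,000 / 8,000,000 = 5.6 s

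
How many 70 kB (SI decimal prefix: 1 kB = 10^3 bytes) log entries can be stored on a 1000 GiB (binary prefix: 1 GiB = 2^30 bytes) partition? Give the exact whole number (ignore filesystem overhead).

Capacity: 1000 GiB = 1,073,741,824,000 bytes
Per item: 70 kB = 70,000 bytes
⌊1,073,741,824,000 / 70,000⌋ = 15,339,168

15,339,168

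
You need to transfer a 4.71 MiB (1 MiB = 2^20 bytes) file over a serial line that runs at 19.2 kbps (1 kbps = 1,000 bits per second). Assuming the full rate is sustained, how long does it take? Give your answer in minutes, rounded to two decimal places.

34.30 minutes

4.71 MiB = 4,938,792.96 bytes = 39,510,343.68 bits
19.2 kbps = 19,200 bits/s
time = 39,510,343.68 / 19,200 = 2,057.830 s
2,057.830 s / 60 = 34.30 minutes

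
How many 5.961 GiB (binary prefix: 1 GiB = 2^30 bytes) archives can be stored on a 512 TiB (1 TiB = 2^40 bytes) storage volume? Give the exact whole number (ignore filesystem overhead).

87,953

Capacity: 512 TiB = 562,949,953,421,312 bytes
Per item: 5.961 GiB = 6,400,575,012.864 bytes
⌊562,949,953,421,312 / 6,400,575,012.864⌋ = 87,953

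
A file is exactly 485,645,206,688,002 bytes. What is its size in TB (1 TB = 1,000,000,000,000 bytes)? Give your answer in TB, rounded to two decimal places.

485.65 TB

485,645,206,688,002 bytes given.
1 TB = 1,000,000,000,000 bytes
485,645,206,688,002 / 1,000,000,000,000 = 485.65 TB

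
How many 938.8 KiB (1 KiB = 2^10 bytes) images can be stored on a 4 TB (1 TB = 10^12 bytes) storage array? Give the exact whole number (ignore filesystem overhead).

Capacity: 4 TB = 4,000,000,000,000 bytes
Per item: 938.8 KiB = 961,331.2 bytes
⌊4,000,000,000,000 / 961,331.2⌋ = 4,160,896

4,160,896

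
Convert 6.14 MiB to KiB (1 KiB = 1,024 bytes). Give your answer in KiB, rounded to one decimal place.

6,287.4 KiB

6.14 MiB × 1,048,576 bytes/MiB = 6,438,256.64 bytes
1 KiB = 1,024 bytes
6,438,256.64 / 1,024 = 6,287.4 KiB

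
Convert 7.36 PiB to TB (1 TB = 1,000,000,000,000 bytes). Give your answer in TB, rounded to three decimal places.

8,286.623 TB

7.36 PiB × 1,125,899,906,842,624 bytes/PiB = 8,286,623,314,361,712.64 bytes
1 TB = 1,000,000,000,000 bytes
8,286,623,314,361,712.64 / 1,000,000,000,000 = 8,286.623 TB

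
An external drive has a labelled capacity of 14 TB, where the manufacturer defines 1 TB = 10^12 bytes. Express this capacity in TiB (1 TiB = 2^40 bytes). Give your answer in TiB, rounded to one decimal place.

12.7 TiB

14 TB = 14 × 10^12 bytes = 14,000,000,000,000 bytes
1 TiB = 1,099,511,627,776 bytes
14,000,000,000,000 / 1,099,511,627,776 = 12.7 TiB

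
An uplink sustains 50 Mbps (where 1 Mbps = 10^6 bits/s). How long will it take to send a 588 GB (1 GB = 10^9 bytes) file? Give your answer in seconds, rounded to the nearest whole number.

94,080 seconds

588 GB = 588,000,000,000 bytes = 4,704,000,000,000 bits
50 Mbps = 50,000,000 bits/s
time = 4,704,000,000,000 / 50,000,000 = 94,080 s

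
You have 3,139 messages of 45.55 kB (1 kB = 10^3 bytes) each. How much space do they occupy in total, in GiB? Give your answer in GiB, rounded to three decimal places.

0.133 GiB

Total = 3,139 × 45.55 kB = 142981.45 kB
= 142981.45 × 1,000 bytes = 142,981,450 bytes
1 GiB = 1,073,741,824 bytes
142,981,450 / 1,073,741,824 = 0.133 GiB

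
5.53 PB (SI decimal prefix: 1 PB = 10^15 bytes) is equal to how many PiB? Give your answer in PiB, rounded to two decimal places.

4.91 PiB

5.53 PB × 1,000,000,000,000,000 bytes/PB = 5,530,000,000,000,000 bytes
1 PiB = 1,125,899,906,842,624 bytes
5,530,000,000,000,000 / 1,125,899,906,842,624 = 4.91 PiB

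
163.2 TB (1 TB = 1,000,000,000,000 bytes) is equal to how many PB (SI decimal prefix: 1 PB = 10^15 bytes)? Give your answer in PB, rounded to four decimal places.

0.1632 PB

163.2 TB = 163.2 × 10^12 bytes = 163,200,000,000,000 bytes
1 PB = 10^15 bytes = 1,000,000,000,000,000 bytes
163,200,000,000,000 / 1,000,000,000,000,000 = 0.1632 PB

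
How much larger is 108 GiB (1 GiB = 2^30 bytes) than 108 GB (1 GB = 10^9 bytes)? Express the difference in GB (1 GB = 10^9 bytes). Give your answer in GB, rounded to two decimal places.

7.96 GB

108 GiB = 108 × 1,073,741,824 = 115,964,116,992 bytes
108 GB = 108 × 1,000,000,000 = 108,000,000,000 bytes
difference = 7,964,116,992 bytes
7,964,116,992 / 1,000,000,000 = 7.96 GB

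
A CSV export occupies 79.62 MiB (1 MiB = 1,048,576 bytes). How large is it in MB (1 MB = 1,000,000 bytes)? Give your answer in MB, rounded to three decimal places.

79.62 MiB = 79.62 × 2^20 bytes = 83,487,621.12 bytes
1 MB = 10^6 bytes = 1,000,000 bytes
83,487,621.12 / 1,000,000 = 83.488 MB

83.488 MB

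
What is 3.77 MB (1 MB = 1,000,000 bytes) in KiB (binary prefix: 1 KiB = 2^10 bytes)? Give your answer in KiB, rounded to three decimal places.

3.77 MB × 1,000,000 bytes/MB = 3,770,000 bytes
1 KiB = 2^10 bytes = 1,024 bytes
3,770,000 / 1,024 = 3,681.641 KiB

3,681.641 KiB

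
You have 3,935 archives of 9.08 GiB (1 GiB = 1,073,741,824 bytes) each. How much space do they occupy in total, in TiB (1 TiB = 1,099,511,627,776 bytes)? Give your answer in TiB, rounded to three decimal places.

34.892 TiB

Total = 3,935 × 9.08 GiB = 35729.8 GiB
= 35729.8 × 1,073,741,824 bytes = 38,364,580,623,155.2 bytes
1 TiB = 1,099,511,627,776 bytes
38,364,580,623,155.2 / 1,099,511,627,776 = 34.892 TiB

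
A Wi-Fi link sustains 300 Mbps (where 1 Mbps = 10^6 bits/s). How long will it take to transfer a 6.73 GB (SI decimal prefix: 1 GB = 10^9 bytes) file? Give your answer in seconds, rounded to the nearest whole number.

179 seconds

6.73 GB = 6,730,000,000 bytes = 53,840,000,000 bits
300 Mbps = 300,000,000 bits/s
time = 53,840,000,000 / 300,000,000 = 179 s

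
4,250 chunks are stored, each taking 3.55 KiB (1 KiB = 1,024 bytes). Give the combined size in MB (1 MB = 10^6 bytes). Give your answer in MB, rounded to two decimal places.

15.45 MB

Total = 4,250 × 3.55 KiB = 15087.5 KiB
= 15087.5 × 1,024 bytes = 15,449,600 bytes
1 MB = 1,000,000 bytes
15,449,600 / 1,000,000 = 15.45 MB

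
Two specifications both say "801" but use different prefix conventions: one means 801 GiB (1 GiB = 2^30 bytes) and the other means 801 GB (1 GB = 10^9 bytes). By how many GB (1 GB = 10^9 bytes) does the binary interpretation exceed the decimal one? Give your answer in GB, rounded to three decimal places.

801 GiB = 801 × 1,073,741,824 = 860,067,201,024 bytes
801 GB = 801 × 1,000,000,000 = 801,000,000,000 bytes
difference = 59,067,201,024 bytes
59,067,201,024 / 1,000,000,000 = 59.067 GB

59.067 GB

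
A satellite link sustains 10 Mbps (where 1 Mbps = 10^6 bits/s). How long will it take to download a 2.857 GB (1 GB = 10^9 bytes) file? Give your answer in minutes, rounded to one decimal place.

38.1 minutes

2.857 GB = 2,857,000,000 bytes = 22,856,000,000 bits
10 Mbps = 10,000,000 bits/s
time = 22,856,000,000 / 10,000,000 = 2,285.60 s
2,285.60 s / 60 = 38.1 minutes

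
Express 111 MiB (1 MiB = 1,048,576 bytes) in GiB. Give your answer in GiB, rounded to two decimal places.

111 MiB × 1,048,576 bytes/MiB = 116,391,936 bytes
1 GiB = 1,073,741,824 bytes
116,391,936 / 1,073,741,824 = 0.11 GiB

0.11 GiB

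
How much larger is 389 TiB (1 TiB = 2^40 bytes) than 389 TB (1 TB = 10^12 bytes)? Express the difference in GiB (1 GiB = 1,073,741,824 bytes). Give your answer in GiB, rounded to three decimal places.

36,051.518 GiB

389 TiB = 389 × 1,099,511,627,776 = 427,710,023,204,864 bytes
389 TB = 389 × 1,000,000,000,000 = 389,000,000,000,000 bytes
difference = 38,710,023,204,864 bytes
38,710,023,204,864 / 1,073,741,824 = 36,051.518 GiB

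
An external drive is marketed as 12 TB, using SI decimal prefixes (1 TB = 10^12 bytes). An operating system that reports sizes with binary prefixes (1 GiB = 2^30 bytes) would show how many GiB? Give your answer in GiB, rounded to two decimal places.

11,175.87 GiB

12 TB × 1,000,000,000,000 bytes/TB = 12,000,000,000,000 bytes
1 GiB = 2^30 bytes = 1,073,741,824 bytes
12,000,000,000,000 / 1,073,741,824 = 11,175.87 GiB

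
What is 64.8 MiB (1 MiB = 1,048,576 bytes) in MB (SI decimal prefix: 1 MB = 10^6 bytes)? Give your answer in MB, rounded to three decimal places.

67.948 MB

64.8 MiB = 64.8 × 2^20 bytes = 67,947,724.8 bytes
1 MB = 1,000,000 bytes
67,947,724.8 / 1,000,000 = 67.948 MB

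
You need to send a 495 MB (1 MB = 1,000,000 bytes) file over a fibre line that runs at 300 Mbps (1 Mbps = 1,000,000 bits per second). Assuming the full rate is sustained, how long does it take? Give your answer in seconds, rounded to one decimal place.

13.2 seconds

495 MB = 495,000,000 bytes = 3,960,000,000 bits
300 Mbps = 300,000,000 bits/s
time = 3,960,000,000 / 300,000,000 = 13.2 s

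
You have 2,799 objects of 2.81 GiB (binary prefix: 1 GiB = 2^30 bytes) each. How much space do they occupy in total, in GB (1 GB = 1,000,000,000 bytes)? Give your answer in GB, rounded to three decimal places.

8,445.183 GB

Total = 2,799 × 2.81 GiB = 7865.19 GiB
= 7865.19 × 1,073,741,824 bytes = 8,445,183,456,706.56 bytes
1 GB = 1,000,000,000 bytes
8,445,183,456,706.56 / 1,000,000,000 = 8,445.183 GB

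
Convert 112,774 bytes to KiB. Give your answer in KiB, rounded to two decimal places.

112,774 bytes given.
1 KiB = 2^10 bytes = 1,024 bytes
112,774 / 1,024 = 110.13 KiB

110.13 KiB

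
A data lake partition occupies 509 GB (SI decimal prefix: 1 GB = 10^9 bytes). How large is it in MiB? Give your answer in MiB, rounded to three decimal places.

509 GB × 1,000,000,000 bytes/GB = 509,000,000,000 bytes
1 MiB = 2^20 bytes = 1,048,576 bytes
509,000,000,000 / 1,048,576 = 485,420.227 MiB

485,420.227 MiB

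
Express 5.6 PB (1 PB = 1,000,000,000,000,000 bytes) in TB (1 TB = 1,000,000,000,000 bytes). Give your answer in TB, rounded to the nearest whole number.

5.6 PB = 5.6 × 10^15 bytes = 5,600,000,000,000,000 bytes
1 TB = 10^12 bytes = 1,000,000,000,000 bytes
5,600,000,000,000,000 / 1,000,000,000,000 = 5,600 TB

5,600 TB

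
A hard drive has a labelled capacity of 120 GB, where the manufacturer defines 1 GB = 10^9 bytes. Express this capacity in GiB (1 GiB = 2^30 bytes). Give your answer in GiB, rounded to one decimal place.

111.8 GiB

120 GB × 1,000,000,000 bytes/GB = 120,000,000,000 bytes
1 GiB = 1,073,741,824 bytes
120,000,000,000 / 1,073,741,824 = 111.8 GiB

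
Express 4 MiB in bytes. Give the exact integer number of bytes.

4,194,304 bytes

4 × 1,048,576 = 4,194,304 bytes  (1 MiB = 2^20 bytes)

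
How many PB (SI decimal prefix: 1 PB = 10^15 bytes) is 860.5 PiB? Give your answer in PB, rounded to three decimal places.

860.5 PiB = 860.5 × 2^50 bytes = 968,836,869,838,077,952 bytes
1 PB = 10^15 bytes = 1,000,000,000,000,000 bytes
968,836,869,838,077,952 / 1,000,000,000,000,000 = 968.837 PB

968.837 PB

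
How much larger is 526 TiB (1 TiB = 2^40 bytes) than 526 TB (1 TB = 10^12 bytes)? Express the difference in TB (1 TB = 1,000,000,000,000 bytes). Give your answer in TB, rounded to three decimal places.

52.343 TB

526 TiB = 526 × 1,099,511,627,776 = 578,343,116,210,176 bytes
526 TB = 526 × 1,000,000,000,000 = 526,000,000,000,000 bytes
difference = 52,343,116,210,176 bytes
52,343,116,210,176 / 1,000,000,000,000 = 52.343 TB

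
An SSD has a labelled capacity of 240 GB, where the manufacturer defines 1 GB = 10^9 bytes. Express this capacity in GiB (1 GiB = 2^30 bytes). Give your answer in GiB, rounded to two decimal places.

223.52 GiB

240 GB = 240 × 10^9 bytes = 240,000,000,000 bytes
1 GiB = 1,073,741,824 bytes
240,000,000,000 / 1,073,741,824 = 223.52 GiB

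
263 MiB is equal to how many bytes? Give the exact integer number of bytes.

275,775,488 bytes

263 × 1,048,576 = 275,775,488 bytes  (1 MiB = 2^20 bytes)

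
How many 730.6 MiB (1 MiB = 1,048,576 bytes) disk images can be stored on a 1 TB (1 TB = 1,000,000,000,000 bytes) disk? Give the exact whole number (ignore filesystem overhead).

1,305

Capacity: 1 TB = 1,000,000,000,000 bytes
Per item: 730.6 MiB = 766,089,625.6 bytes
⌊1,000,000,000,000 / 766,089,625.6⌋ = 1,305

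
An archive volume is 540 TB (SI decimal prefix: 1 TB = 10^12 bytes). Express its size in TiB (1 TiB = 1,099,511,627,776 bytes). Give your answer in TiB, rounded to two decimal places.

540 TB × 1,000,000,000,000 bytes/TB = 540,000,000,000,000 bytes
1 TiB = 1,099,511,627,776 bytes
540,000,000,000,000 / 1,099,511,627,776 = 491.13 TiB

491.13 TiB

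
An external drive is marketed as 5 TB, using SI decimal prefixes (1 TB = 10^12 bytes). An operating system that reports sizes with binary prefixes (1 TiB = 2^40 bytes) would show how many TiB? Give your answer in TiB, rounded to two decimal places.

4.55 TiB

5 TB = 5 × 10^12 bytes = 5,000,000,000,000 bytes
1 TiB = 1,099,511,627,776 bytes
5,000,000,000,000 / 1,099,511,627,776 = 4.55 TiB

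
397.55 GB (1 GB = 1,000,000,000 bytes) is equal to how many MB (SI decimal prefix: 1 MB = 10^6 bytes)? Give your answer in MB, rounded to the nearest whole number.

397,550 MB

397.55 GB = 397.55 × 10^9 bytes = 397,550,000,000 bytes
1 MB = 10^6 bytes = 1,000,000 bytes
397,550,000,000 / 1,000,000 = 397,550 MB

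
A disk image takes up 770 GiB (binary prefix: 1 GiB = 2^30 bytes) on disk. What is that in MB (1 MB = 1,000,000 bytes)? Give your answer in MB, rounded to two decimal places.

826,781.20 MB

770 GiB × 1,073,741,824 bytes/GiB = 826,781,204,480 bytes
1 MB = 1,000,000 bytes
826,781,204,480 / 1,000,000 = 826,781.20 MB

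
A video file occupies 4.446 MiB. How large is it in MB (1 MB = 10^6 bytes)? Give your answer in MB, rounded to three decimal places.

4.446 MiB × 1,048,576 bytes/MiB = 4,661,968.896 bytes
1 MB = 1,000,000 bytes
4,661,968.896 / 1,000,000 = 4.662 MB

4.662 MB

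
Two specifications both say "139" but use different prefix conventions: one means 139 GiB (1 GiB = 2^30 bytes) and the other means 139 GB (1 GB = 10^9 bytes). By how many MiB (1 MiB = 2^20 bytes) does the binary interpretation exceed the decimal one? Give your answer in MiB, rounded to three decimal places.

139 GiB = 139 × 1,073,741,824 = 149,250,113,536 bytes
139 GB = 139 × 1,000,000,000 = 139,000,000,000 bytes
difference = 10,250,113,536 bytes
10,250,113,536 / 1,048,576 = 9,775.270 MiB

9,775.270 MiB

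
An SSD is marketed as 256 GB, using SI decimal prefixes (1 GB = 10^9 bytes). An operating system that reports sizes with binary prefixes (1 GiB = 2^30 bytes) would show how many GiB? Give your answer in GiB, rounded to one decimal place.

238.4 GiB

256 GB = 256 × 10^9 bytes = 256,000,000,000 bytes
1 GiB = 2^30 bytes = 1,073,741,824 bytes
256,000,000,000 / 1,073,741,824 = 238.4 GiB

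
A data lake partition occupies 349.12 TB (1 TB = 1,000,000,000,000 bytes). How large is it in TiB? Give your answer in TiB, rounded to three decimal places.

349.12 TB = 349.12 × 10^12 bytes = 349,120,000,000,000 bytes
1 TiB = 1,099,511,627,776 bytes
349,120,000,000,000 / 1,099,511,627,776 = 317.523 TiB

317.523 TiB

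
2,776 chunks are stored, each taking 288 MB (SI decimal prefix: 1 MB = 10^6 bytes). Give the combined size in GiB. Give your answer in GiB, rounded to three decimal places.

744.581 GiB

Total = 2,776 × 288 MB = 799,488 MB
= 799,488 × 1,000,000 bytes = 799,488,000,000 bytes
1 GiB = 1,073,741,824 bytes
799,488,000,000 / 1,073,741,824 = 744.581 GiB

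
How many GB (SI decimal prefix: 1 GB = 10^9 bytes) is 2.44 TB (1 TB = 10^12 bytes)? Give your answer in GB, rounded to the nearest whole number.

2,440 GB

2.44 TB = 2.44 × 10^12 bytes = 2,440,000,000,000 bytes
1 GB = 1,000,000,000 bytes
2,440,000,000,000 / 1,000,000,000 = 2,440 GB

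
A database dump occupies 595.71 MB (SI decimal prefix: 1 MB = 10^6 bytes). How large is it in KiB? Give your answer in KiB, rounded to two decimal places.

581,748.05 KiB

595.71 MB = 595.71 × 10^6 bytes = 595,710,000 bytes
1 KiB = 2^10 bytes = 1,024 bytes
595,710,000 / 1,024 = 581,748.05 KiB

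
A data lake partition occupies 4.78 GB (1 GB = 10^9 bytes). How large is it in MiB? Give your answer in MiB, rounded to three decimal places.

4.78 GB × 1,000,000,000 bytes/GB = 4,780,000,000 bytes
1 MiB = 1,048,576 bytes
4,780,000,000 / 1,048,576 = 4,558.563 MiB

4,558.563 MiB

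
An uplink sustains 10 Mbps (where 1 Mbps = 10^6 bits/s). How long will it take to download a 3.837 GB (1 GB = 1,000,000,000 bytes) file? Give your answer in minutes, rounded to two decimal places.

51.16 minutes

3.837 GB = 3,837,000,000 bytes = 30,696,000,000 bits
10 Mbps = 10,000,000 bits/s
time = 30,696,000,000 / 10,000,000 = 3,069.600 s
3,069.600 s / 60 = 51.16 minutes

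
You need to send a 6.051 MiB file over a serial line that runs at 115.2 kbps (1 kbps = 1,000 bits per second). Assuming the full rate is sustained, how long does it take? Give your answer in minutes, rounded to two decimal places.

6.051 MiB = 6,344,933.376 bytes = 50,759,467.008 bits
115.2 kbps = 115,200 bits/s
time = 50,759,467.008 / 115,200 = 440.620 s
440.620 s / 60 = 7.34 minutes

7.34 minutes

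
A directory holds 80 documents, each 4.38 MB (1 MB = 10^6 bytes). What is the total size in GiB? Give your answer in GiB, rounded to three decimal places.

0.326 GiB

Total = 80 × 4.38 MB = 350.4 MB
= 350.4 × 1,000,000 bytes = 350,400,000 bytes
1 GiB = 1,073,741,824 bytes
350,400,000 / 1,073,741,824 = 0.326 GiB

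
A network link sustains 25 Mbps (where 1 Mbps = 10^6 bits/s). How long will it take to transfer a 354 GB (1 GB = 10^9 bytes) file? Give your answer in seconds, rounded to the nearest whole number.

354 GB = 354,000,000,000 bytes = 2,832,000,000,000 bits
25 Mbps = 25,000,000 bits/s
time = 2,832,000,000,000 / 25,000,000 = 113,280 s

113,280 seconds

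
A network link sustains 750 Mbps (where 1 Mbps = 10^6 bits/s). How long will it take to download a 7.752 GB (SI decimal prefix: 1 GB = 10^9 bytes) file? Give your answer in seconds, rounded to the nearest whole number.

7.752 GB = 7,752,000,000 bytes = 62,016,000,000 bits
750 Mbps = 750,000,000 bits/s
time = 62,016,000,000 / 750,000,000 = 83 s

83 seconds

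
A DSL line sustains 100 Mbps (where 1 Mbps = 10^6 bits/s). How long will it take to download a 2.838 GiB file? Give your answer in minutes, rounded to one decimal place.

2.838 GiB = 3,047,279,296.512 bytes = 24,378,234,372.096 bits
100 Mbps = 100,000,000 bits/s
time = 24,378,234,372.096 / 100,000,000 = 243.78 s
243.78 s / 60 = 4.1 minutes

4.1 minutes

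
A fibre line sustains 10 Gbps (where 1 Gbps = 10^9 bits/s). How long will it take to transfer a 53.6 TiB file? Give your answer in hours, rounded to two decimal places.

13.10 hours

53.6 TiB = 58,933,823,248,793.6 bytes = 471,470,585,990,348.8 bits
10 Gbps = 10,000,000,000 bits/s
time = 471,470,585,990,348.8 / 10,000,000,000 = 47,147.0586 s
47,147.0586 s / 3600 = 13.10 hours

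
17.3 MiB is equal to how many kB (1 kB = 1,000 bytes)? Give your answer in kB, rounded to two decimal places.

18,140.36 kB

17.3 MiB × 1,048,576 bytes/MiB = 18,140,364.8 bytes
1 kB = 10^3 bytes = 1,000 bytes
18,140,364.8 / 1,000 = 18,140.36 kB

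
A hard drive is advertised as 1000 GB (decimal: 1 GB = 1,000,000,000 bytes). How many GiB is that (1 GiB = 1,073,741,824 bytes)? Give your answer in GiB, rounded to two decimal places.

1000 GB × 1,000,000,000 bytes/GB = 1,000,000,000,000 bytes
1 GiB = 1,073,741,824 bytes
1,000,000,000,000 / 1,073,741,824 = 931.32 GiB

931.32 GiB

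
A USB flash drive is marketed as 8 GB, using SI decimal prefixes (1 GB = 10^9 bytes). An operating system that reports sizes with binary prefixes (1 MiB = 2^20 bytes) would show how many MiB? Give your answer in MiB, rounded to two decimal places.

8 GB × 1,000,000,000 bytes/GB = 8,000,000,000 bytes
1 MiB = 1,048,576 bytes
8,000,000,000 / 1,048,576 = 7,629.39 MiB

7,629.39 MiB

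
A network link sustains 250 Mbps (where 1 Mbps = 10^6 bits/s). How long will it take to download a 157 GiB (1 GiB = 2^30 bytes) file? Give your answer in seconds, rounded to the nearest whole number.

157 GiB = 168,577,466,368 bytes = 1,348,619,730,944 bits
250 Mbps = 250,000,000 bits/s
time = 1,348,619,730,944 / 250,000,000 = 5,394 s

5,394 seconds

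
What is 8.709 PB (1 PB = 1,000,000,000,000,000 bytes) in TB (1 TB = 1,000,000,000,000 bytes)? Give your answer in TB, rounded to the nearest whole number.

8.709 PB × 1,000,000,000,000,000 bytes/PB = 8,709,000,000,000,000 bytes
1 TB = 1,000,000,000,000 bytes
8,709,000,000,000,000 / 1,000,000,000,000 = 8,709 TB

8,709 TB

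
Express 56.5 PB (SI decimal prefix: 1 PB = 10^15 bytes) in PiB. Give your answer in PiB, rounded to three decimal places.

56.5 PB = 56.5 × 10^15 bytes = 56,500,000,000,000,000 bytes
1 PiB = 2^50 bytes = 1,125,899,906,842,624 bytes
56,500,000,000,000,000 / 1,125,899,906,842,624 = 50.182 PiB

50.182 PiB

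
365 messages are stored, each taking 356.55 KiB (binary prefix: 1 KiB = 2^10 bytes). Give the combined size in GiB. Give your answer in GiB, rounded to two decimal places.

0.12 GiB

Total = 365 × 356.55 KiB = 130140.75 KiB
= 130140.75 × 1,024 bytes = 133,264,128 bytes
1 GiB = 1,073,741,824 bytes
133,264,128 / 1,073,741,824 = 0.12 GiB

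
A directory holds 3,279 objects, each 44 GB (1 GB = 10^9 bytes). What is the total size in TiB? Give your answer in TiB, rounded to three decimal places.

131.218 TiB

Total = 3,279 × 44 GB = 144,276 GB
= 144,276 × 1,000,000,000 bytes = 144,276,000,000,000 bytes
1 TiB = 1,099,511,627,776 bytes
144,276,000,000,000 / 1,099,511,627,776 = 131.218 TiB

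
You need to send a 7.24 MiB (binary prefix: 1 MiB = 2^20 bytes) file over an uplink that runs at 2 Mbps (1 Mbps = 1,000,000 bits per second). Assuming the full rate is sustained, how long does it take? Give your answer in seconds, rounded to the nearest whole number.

7.24 MiB = 7,591,690.24 bytes = 60,733,521.92 bits
2 Mbps = 2,000,000 bits/s
time = 60,733,521.92 / 2,000,000 = 30 s

30 seconds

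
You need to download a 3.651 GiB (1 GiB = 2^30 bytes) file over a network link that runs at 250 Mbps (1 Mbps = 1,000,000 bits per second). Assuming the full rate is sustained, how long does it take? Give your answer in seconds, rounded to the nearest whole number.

3.651 GiB = 3,920,231,399.424 bytes = 31,361,851,195.392 bits
250 Mbps = 250,000,000 bits/s
time = 31,361,851,195.392 / 250,000,000 = 125 s

125 seconds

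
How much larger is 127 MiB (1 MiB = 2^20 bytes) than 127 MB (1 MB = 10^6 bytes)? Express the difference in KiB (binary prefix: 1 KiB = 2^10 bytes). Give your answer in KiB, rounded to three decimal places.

127 MiB = 127 × 1,048,576 = 133,169,152 bytes
127 MB = 127 × 1,000,000 = 127,000,000 bytes
difference = 6,169,152 bytes
6,169,152 / 1,024 = 6,024.563 KiB

6,024.563 KiB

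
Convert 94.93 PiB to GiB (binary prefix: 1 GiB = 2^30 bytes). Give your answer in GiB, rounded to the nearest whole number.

99,541,320 GiB

94.93 PiB = 94.93 × 2^50 bytes = 106,881,678,156,570,296.32 bytes
1 GiB = 1,073,741,824 bytes
106,881,678,156,570,296.32 / 1,073,741,824 = 99,541,320 GiB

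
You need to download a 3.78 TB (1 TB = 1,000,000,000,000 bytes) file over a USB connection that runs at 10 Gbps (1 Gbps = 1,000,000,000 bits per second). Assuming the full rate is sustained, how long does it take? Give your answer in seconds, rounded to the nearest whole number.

3,024 seconds

3.78 TB = 3,780,000,000,000 bytes = 30,240,000,000,000 bits
10 Gbps = 10,000,000,000 bits/s
time = 30,240,000,000,000 / 10,000,000,000 = 3,024 s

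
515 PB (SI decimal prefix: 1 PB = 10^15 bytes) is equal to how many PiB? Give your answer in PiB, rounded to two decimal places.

515 PB = 515 × 10^15 bytes = 515,000,000,000,000,000 bytes
1 PiB = 1,125,899,906,842,624 bytes
515,000,000,000,000,000 / 1,125,899,906,842,624 = 457.41 PiB

457.41 PiB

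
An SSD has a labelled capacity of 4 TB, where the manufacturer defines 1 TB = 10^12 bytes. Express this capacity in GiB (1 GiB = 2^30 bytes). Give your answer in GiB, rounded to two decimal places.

3,725.29 GiB

4 TB = 4 × 10^12 bytes = 4,000,000,000,000 bytes
1 GiB = 1,073,741,824 bytes
4,000,000,000,000 / 1,073,741,824 = 3,725.29 GiB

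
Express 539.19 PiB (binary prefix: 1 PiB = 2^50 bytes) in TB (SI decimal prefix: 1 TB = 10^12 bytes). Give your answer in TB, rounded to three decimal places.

607,073.971 TB

539.19 PiB = 539.19 × 2^50 bytes = 607,073,970,770,474,434.56 bytes
1 TB = 1,000,000,000,000 bytes
607,073,970,770,474,434.56 / 1,000,000,000,000 = 607,073.971 TB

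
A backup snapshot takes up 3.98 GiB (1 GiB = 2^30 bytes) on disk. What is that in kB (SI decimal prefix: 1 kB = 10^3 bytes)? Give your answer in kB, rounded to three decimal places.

4,273,492.460 kB

3.98 GiB = 3.98 × 2^30 bytes = 4,273,492,459.52 bytes
1 kB = 1,000 bytes
4,273,492,459.52 / 1,000 = 4,273,492.460 kB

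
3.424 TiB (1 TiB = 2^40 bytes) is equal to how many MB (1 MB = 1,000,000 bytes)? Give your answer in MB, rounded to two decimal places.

3.424 TiB × 1,099,511,627,776 bytes/TiB = 3,764,727,813,505.024 bytes
1 MB = 1,000,000 bytes
3,764,727,813,505.024 / 1,000,000 = 3,764,727.81 MB

3,764,727.81 MB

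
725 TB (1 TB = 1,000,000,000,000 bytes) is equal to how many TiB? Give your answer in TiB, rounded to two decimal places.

659.38 TiB

725 TB = 725 × 10^12 bytes = 725,000,000,000,000 bytes
1 TiB = 2^40 bytes = 1,099,511,627,776 bytes
725,000,000,000,000 / 1,099,511,627,776 = 659.38 TiB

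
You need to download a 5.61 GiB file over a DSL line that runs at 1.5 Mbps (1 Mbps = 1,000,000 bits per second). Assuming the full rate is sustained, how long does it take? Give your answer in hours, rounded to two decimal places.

5.61 GiB = 6,023,691,632.64 bytes = 48,189,533,061.12 bits
1.5 Mbps = 1,500,000 bits/s
time = 48,189,533,061.12 / 1,500,000 = 32,126.3554 s
32,126.3554 s / 3600 = 8.92 hours

8.92 hours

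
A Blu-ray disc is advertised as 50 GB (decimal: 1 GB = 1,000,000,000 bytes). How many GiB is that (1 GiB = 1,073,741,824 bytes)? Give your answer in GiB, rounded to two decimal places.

50 GB = 50 × 10^9 bytes = 50,000,000,000 bytes
1 GiB = 2^30 bytes = 1,073,741,824 bytes
50,000,000,000 / 1,073,741,824 = 46.57 GiB

46.57 GiB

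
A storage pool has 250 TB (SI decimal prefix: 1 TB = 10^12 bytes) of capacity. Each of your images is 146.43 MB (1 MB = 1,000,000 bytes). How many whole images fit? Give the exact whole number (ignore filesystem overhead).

1,707,300

Capacity: 250 TB = 250,000,000,000,000 bytes
Per item: 146.43 MB = 146,430,000 bytes
⌊250,000,000,000,000 / 146,430,000⌋ = 1,707,300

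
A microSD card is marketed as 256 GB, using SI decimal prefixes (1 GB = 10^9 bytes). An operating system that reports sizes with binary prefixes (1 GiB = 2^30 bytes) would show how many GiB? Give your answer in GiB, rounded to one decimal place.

256 GB × 1,000,000,000 bytes/GB = 256,000,000,000 bytes
1 GiB = 1,073,741,824 bytes
256,000,000,000 / 1,073,741,824 = 238.4 GiB

238.4 GiB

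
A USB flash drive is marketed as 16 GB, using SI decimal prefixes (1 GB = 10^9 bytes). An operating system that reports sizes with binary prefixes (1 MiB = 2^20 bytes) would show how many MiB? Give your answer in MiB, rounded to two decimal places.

16 GB = 16 × 10^9 bytes = 16,000,000,000 bytes
1 MiB = 1,048,576 bytes
16,000,000,000 / 1,048,576 = 15,258.79 MiB

15,258.79 MiB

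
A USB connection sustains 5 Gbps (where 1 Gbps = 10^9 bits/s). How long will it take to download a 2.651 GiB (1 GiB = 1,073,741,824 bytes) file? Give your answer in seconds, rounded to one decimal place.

4.6 seconds

2.651 GiB = 2,846,489,575.424 bytes = 22,771,916,603.392 bits
5 Gbps = 5,000,000,000 bits/s
time = 22,771,916,603.392 / 5,000,000,000 = 4.6 s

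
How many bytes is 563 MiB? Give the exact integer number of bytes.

563 × 1,048,576 = 590,348,288 bytes

590,348,288 bytes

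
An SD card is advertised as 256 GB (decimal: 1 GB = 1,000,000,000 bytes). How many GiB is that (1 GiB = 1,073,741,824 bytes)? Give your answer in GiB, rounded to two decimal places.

256 GB × 1,000,000,000 bytes/GB = 256,000,000,000 bytes
1 GiB = 2^30 bytes = 1,073,741,824 bytes
256,000,000,000 / 1,073,741,824 = 238.42 GiB

238.42 GiB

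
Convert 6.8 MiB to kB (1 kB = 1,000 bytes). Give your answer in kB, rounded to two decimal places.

6.8 MiB × 1,048,576 bytes/MiB = 7,130,316.8 bytes
1 kB = 1,000 bytes
7,130,316.8 / 1,000 = 7,130.32 kB

7,130.32 kB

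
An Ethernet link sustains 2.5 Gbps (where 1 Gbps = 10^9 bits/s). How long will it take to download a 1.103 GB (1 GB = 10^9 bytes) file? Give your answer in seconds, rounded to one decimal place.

1.103 GB = 1,103,000,000 bytes = 8,824,000,000 bits
2.5 Gbps = 2,500,000,000 bits/s
time = 8,824,000,000 / 2,500,000,000 = 3.5 s

3.5 seconds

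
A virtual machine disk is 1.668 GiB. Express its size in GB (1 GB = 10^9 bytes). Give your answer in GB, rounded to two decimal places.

1.79 GB

1.668 GiB = 1.668 × 2^30 bytes = 1,791,001,362.432 bytes
1 GB = 10^9 bytes = 1,000,000,000 bytes
1,791,001,362.432 / 1,000,000,000 = 1.79 GB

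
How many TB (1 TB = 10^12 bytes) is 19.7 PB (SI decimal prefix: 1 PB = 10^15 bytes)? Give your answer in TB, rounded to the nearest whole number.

19,700 TB

19.7 PB = 19.7 × 10^15 bytes = 19,700,000,000,000,000 bytes
1 TB = 1,000,000,000,000 bytes
19,700,000,000,000,000 / 1,000,000,000,000 = 19,700 TB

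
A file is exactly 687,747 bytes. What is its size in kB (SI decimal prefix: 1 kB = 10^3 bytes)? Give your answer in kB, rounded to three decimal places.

687.747 kB

687,747 bytes given.
1 kB = 1,000 bytes
687,747 / 1,000 = 687.747 kB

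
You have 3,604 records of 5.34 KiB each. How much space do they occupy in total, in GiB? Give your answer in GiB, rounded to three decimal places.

0.018 GiB

Total = 3,604 × 5.34 KiB = 19245.36 KiB
= 19245.36 × 1,024 bytes = 19,707,248.64 bytes
1 GiB = 1,073,741,824 bytes
19,707,248.64 / 1,073,741,824 = 0.018 GiB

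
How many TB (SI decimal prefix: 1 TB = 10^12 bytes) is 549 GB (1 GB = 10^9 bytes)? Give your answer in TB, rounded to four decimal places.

0.5490 TB

549 GB = 549 × 10^9 bytes = 549,000,000,000 bytes
1 TB = 10^12 bytes = 1,000,000,000,000 bytes
549,000,000,000 / 1,000,000,000,000 = 0.5490 TB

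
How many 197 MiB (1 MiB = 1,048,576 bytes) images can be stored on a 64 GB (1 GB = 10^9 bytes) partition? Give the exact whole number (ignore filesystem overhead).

Capacity: 64 GB = 64,000,000,000 bytes
Per item: 197 MiB = 206,569,472 bytes
⌊64,000,000,000 / 206,569,472⌋ = 309

309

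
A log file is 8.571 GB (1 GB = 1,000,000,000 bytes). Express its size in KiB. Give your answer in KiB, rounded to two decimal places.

8.571 GB = 8.571 × 10^9 bytes = 8,571,000,000 bytes
1 KiB = 2^10 bytes = 1,024 bytes
8,571,000,000 / 1,024 = 8,370,117.19 KiB

8,370,117.19 KiB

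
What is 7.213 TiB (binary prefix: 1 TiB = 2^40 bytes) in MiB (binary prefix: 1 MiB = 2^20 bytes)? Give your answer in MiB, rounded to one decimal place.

7.213 TiB = 7.213 × 2^40 bytes = 7,930,777,371,148.288 bytes
1 MiB = 1,048,576 bytes
7,930,777,371,148.288 / 1,048,576 = 7,563,378.7 MiB

7,563,378.7 MiB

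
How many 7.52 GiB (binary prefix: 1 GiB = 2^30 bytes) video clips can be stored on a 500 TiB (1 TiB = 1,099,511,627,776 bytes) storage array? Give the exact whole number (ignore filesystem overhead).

Capacity: 500 TiB = 549,755,813,888,000 bytes
Per item: 7.52 GiB = 8,074,538,516.48 bytes
⌊549,755,813,888,000 / 8,074,538,516.48⌋ = 68,085

68,085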